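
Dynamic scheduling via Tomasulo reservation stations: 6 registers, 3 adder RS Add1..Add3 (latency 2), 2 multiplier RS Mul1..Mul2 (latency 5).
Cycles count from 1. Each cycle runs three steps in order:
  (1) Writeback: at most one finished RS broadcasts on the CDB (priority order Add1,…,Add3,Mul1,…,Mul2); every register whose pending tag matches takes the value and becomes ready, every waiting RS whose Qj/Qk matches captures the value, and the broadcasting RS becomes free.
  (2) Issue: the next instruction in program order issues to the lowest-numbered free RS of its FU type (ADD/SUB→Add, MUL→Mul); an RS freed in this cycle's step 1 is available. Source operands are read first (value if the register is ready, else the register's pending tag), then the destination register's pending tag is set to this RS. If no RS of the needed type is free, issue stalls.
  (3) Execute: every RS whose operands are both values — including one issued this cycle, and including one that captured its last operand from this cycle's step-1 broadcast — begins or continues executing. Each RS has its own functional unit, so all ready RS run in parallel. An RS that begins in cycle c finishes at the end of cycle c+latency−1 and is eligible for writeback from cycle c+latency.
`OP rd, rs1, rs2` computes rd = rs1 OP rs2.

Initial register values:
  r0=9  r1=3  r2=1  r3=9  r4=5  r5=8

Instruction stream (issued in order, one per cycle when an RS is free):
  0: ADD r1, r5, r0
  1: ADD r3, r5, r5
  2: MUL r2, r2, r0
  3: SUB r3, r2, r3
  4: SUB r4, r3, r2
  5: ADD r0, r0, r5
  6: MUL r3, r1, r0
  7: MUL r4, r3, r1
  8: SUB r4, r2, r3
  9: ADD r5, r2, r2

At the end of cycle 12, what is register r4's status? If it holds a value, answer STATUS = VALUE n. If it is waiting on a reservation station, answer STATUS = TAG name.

cycle 1: issue ADD r1<-Add1 // r0:9,r1:Add1,r2:1,r3:9,r4:5,r5:8
cycle 2: issue ADD r3<-Add2 // r0:9,r1:Add1,r2:1,r3:Add2,r4:5,r5:8
cycle 3: CDB Add1=17; issue MUL r2<-Mul1 // r0:9,r1:17,r2:Mul1,r3:Add2,r4:5,r5:8
cycle 4: CDB Add2=16; issue SUB r3<-Add1 // r0:9,r1:17,r2:Mul1,r3:Add1,r4:5,r5:8
cycle 5: issue SUB r4<-Add2 // r0:9,r1:17,r2:Mul1,r3:Add1,r4:Add2,r5:8
cycle 6: issue ADD r0<-Add3 // r0:Add3,r1:17,r2:Mul1,r3:Add1,r4:Add2,r5:8
cycle 7: issue MUL r3<-Mul2 // r0:Add3,r1:17,r2:Mul1,r3:Mul2,r4:Add2,r5:8
cycle 8: CDB Add3=17; stall // r0:17,r1:17,r2:Mul1,r3:Mul2,r4:Add2,r5:8
cycle 9: CDB Mul1=9; issue MUL r4<-Mul1 // r0:17,r1:17,r2:9,r3:Mul2,r4:Mul1,r5:8
cycle 10: issue SUB r4<-Add3 // r0:17,r1:17,r2:9,r3:Mul2,r4:Add3,r5:8
cycle 11: CDB Add1=-7; issue ADD r5<-Add1 // r0:17,r1:17,r2:9,r3:Mul2,r4:Add3,r5:Add1
cycle 12: - // r0:17,r1:17,r2:9,r3:Mul2,r4:Add3,r5:Add1

STATUS = TAG Add3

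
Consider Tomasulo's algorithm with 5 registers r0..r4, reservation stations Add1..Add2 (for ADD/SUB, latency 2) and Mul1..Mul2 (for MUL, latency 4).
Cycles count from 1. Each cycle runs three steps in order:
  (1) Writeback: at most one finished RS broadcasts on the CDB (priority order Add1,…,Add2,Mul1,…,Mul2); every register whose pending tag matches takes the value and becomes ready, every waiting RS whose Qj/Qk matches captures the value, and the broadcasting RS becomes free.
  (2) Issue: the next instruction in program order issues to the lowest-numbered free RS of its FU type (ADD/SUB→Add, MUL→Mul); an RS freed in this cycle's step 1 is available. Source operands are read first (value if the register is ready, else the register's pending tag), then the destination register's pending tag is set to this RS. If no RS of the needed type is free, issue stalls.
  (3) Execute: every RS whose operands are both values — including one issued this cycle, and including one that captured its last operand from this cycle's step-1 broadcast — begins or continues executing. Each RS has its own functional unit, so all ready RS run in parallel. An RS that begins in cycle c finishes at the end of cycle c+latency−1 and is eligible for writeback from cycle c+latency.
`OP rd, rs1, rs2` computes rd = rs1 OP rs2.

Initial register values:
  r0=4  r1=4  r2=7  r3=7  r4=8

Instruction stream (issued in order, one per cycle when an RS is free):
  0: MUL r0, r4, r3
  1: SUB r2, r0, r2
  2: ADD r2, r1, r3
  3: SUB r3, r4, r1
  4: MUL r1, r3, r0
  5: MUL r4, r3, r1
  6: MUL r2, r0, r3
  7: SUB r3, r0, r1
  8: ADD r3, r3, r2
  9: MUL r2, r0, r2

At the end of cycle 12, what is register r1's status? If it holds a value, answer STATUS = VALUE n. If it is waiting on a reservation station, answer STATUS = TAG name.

STATUS = VALUE 224

  c1: issue MUL r0<-Mul1  regs: r0:Mul1,r1:4,r2:7,r3:7,r4:8
  c2: issue SUB r2<-Add1  regs: r0:Mul1,r1:4,r2:Add1,r3:7,r4:8
  c3: issue ADD r2<-Add2  regs: r0:Mul1,r1:4,r2:Add2,r3:7,r4:8
  c4: stall  regs: r0:Mul1,r1:4,r2:Add2,r3:7,r4:8
  c5: CDB Add2=11; issue SUB r3<-Add2  regs: r0:Mul1,r1:4,r2:11,r3:Add2,r4:8
  c6: CDB Mul1=56; issue MUL r1<-Mul1  regs: r0:56,r1:Mul1,r2:11,r3:Add2,r4:8
  c7: CDB Add2=4; issue MUL r4<-Mul2  regs: r0:56,r1:Mul1,r2:11,r3:4,r4:Mul2
  c8: CDB Add1=49; stall  regs: r0:56,r1:Mul1,r2:11,r3:4,r4:Mul2
  c9: stall  regs: r0:56,r1:Mul1,r2:11,r3:4,r4:Mul2
  c10: stall  regs: r0:56,r1:Mul1,r2:11,r3:4,r4:Mul2
  c11: CDB Mul1=224; issue MUL r2<-Mul1  regs: r0:56,r1:224,r2:Mul1,r3:4,r4:Mul2
  c12: issue SUB r3<-Add1  regs: r0:56,r1:224,r2:Mul1,r3:Add1,r4:Mul2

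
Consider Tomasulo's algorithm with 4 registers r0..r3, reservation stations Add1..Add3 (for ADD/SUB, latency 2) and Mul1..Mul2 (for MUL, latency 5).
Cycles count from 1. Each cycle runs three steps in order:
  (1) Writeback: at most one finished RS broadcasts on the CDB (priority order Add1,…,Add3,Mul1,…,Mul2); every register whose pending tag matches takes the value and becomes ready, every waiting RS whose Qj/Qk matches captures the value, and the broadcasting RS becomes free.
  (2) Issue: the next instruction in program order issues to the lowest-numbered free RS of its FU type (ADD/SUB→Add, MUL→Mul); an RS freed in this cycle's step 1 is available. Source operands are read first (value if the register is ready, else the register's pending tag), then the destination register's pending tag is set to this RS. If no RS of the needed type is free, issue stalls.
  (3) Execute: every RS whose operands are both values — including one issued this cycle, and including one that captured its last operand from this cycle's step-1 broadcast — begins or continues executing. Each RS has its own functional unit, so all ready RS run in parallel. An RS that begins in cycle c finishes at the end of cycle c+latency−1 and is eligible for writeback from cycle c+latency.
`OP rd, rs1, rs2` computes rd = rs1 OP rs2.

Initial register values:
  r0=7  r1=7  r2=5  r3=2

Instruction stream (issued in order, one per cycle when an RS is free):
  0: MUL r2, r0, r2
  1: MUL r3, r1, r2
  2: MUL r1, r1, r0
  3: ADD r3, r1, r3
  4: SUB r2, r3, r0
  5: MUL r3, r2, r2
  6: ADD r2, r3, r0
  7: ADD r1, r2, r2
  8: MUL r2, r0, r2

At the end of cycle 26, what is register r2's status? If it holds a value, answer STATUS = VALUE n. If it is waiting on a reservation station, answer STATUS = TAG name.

STATUS = TAG Mul2

  c1: issue MUL r2<-Mul1  regs: r0:7,r1:7,r2:Mul1,r3:2
  c2: issue MUL r3<-Mul2  regs: r0:7,r1:7,r2:Mul1,r3:Mul2
  c3: stall  regs: r0:7,r1:7,r2:Mul1,r3:Mul2
  c4: stall  regs: r0:7,r1:7,r2:Mul1,r3:Mul2
  c5: stall  regs: r0:7,r1:7,r2:Mul1,r3:Mul2
  c6: CDB Mul1=35; issue MUL r1<-Mul1  regs: r0:7,r1:Mul1,r2:35,r3:Mul2
  c7: issue ADD r3<-Add1  regs: r0:7,r1:Mul1,r2:35,r3:Add1
  c8: issue SUB r2<-Add2  regs: r0:7,r1:Mul1,r2:Add2,r3:Add1
  c9: stall  regs: r0:7,r1:Mul1,r2:Add2,r3:Add1
  c10: stall  regs: r0:7,r1:Mul1,r2:Add2,r3:Add1
  c11: CDB Mul1=49; issue MUL r3<-Mul1  regs: r0:7,r1:49,r2:Add2,r3:Mul1
  c12: CDB Mul2=245; issue ADD r2<-Add3  regs: r0:7,r1:49,r2:Add3,r3:Mul1
  c13: stall  regs: r0:7,r1:49,r2:Add3,r3:Mul1
  c14: CDB Add1=294; issue ADD r1<-Add1  regs: r0:7,r1:Add1,r2:Add3,r3:Mul1
  c15: issue MUL r2<-Mul2  regs: r0:7,r1:Add1,r2:Mul2,r3:Mul1
  c16: CDB Add2=287  regs: r0:7,r1:Add1,r2:Mul2,r3:Mul1
  c17: -  regs: r0:7,r1:Add1,r2:Mul2,r3:Mul1
  c18: -  regs: r0:7,r1:Add1,r2:Mul2,r3:Mul1
  c19: -  regs: r0:7,r1:Add1,r2:Mul2,r3:Mul1
  c20: -  regs: r0:7,r1:Add1,r2:Mul2,r3:Mul1
  c21: CDB Mul1=82369  regs: r0:7,r1:Add1,r2:Mul2,r3:82369
  c22: -  regs: r0:7,r1:Add1,r2:Mul2,r3:82369
  c23: CDB Add3=82376  regs: r0:7,r1:Add1,r2:Mul2,r3:82369
  c24: -  regs: r0:7,r1:Add1,r2:Mul2,r3:82369
  c25: CDB Add1=164752  regs: r0:7,r1:164752,r2:Mul2,r3:82369
  c26: -  regs: r0:7,r1:164752,r2:Mul2,r3:82369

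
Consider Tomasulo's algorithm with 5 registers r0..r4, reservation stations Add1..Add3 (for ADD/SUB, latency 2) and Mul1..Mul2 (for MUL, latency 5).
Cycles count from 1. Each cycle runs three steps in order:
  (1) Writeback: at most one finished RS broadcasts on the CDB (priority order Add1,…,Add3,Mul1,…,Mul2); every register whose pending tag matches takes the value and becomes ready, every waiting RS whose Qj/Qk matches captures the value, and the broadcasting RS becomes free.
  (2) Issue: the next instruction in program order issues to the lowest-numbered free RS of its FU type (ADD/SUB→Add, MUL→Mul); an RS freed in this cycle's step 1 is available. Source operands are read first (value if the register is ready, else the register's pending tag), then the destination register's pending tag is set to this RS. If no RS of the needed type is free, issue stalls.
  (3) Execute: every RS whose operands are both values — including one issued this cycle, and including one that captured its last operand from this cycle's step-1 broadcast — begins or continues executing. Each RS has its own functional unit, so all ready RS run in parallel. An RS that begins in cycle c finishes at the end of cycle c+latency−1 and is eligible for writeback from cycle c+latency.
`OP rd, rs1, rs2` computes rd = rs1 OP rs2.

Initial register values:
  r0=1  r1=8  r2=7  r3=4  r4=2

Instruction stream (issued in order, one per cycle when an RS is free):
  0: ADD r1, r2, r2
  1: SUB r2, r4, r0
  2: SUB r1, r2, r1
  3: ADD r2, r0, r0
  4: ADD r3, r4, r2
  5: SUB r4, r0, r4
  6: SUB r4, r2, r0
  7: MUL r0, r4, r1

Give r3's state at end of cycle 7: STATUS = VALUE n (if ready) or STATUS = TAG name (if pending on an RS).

  c1: issue ADD r1<-Add1  regs: r0:1,r1:Add1,r2:7,r3:4,r4:2
  c2: issue SUB r2<-Add2  regs: r0:1,r1:Add1,r2:Add2,r3:4,r4:2
  c3: CDB Add1=14; issue SUB r1<-Add1  regs: r0:1,r1:Add1,r2:Add2,r3:4,r4:2
  c4: CDB Add2=1; issue ADD r2<-Add2  regs: r0:1,r1:Add1,r2:Add2,r3:4,r4:2
  c5: issue ADD r3<-Add3  regs: r0:1,r1:Add1,r2:Add2,r3:Add3,r4:2
  c6: CDB Add1=-13; issue SUB r4<-Add1  regs: r0:1,r1:-13,r2:Add2,r3:Add3,r4:Add1
  c7: CDB Add2=2; issue SUB r4<-Add2  regs: r0:1,r1:-13,r2:2,r3:Add3,r4:Add2

STATUS = TAG Add3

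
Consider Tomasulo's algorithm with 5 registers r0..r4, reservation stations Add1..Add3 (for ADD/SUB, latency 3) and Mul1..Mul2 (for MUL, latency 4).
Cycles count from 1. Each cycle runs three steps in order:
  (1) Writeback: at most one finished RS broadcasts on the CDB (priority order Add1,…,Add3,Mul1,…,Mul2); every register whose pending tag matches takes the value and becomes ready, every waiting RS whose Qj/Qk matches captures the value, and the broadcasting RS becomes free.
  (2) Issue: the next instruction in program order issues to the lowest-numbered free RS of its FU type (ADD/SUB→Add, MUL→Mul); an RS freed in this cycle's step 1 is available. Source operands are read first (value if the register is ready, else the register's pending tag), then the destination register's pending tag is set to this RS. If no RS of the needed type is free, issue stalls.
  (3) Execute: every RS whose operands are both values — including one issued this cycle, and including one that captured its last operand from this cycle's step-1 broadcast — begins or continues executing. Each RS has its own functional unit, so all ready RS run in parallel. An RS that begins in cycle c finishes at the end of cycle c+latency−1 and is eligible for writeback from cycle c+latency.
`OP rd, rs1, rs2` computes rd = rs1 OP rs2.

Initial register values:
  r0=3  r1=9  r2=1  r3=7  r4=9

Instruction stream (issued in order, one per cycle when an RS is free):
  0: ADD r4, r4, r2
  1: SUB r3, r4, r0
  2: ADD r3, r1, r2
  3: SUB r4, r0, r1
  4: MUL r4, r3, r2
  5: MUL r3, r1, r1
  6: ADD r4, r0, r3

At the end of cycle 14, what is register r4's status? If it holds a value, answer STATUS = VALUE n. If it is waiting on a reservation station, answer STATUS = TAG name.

c1: issue ADD r4<-Add1 | r0:3,r1:9,r2:1,r3:7,r4:Add1
c2: issue SUB r3<-Add2 | r0:3,r1:9,r2:1,r3:Add2,r4:Add1
c3: issue ADD r3<-Add3 | r0:3,r1:9,r2:1,r3:Add3,r4:Add1
c4: CDB Add1=10; issue SUB r4<-Add1 | r0:3,r1:9,r2:1,r3:Add3,r4:Add1
c5: issue MUL r4<-Mul1 | r0:3,r1:9,r2:1,r3:Add3,r4:Mul1
c6: CDB Add3=10; issue MUL r3<-Mul2 | r0:3,r1:9,r2:1,r3:Mul2,r4:Mul1
c7: CDB Add1=-6; issue ADD r4<-Add1 | r0:3,r1:9,r2:1,r3:Mul2,r4:Add1
c8: CDB Add2=7 | r0:3,r1:9,r2:1,r3:Mul2,r4:Add1
c9: - | r0:3,r1:9,r2:1,r3:Mul2,r4:Add1
c10: CDB Mul1=10 | r0:3,r1:9,r2:1,r3:Mul2,r4:Add1
c11: CDB Mul2=81 | r0:3,r1:9,r2:1,r3:81,r4:Add1
c12: - | r0:3,r1:9,r2:1,r3:81,r4:Add1
c13: - | r0:3,r1:9,r2:1,r3:81,r4:Add1
c14: CDB Add1=84 | r0:3,r1:9,r2:1,r3:81,r4:84

STATUS = VALUE 84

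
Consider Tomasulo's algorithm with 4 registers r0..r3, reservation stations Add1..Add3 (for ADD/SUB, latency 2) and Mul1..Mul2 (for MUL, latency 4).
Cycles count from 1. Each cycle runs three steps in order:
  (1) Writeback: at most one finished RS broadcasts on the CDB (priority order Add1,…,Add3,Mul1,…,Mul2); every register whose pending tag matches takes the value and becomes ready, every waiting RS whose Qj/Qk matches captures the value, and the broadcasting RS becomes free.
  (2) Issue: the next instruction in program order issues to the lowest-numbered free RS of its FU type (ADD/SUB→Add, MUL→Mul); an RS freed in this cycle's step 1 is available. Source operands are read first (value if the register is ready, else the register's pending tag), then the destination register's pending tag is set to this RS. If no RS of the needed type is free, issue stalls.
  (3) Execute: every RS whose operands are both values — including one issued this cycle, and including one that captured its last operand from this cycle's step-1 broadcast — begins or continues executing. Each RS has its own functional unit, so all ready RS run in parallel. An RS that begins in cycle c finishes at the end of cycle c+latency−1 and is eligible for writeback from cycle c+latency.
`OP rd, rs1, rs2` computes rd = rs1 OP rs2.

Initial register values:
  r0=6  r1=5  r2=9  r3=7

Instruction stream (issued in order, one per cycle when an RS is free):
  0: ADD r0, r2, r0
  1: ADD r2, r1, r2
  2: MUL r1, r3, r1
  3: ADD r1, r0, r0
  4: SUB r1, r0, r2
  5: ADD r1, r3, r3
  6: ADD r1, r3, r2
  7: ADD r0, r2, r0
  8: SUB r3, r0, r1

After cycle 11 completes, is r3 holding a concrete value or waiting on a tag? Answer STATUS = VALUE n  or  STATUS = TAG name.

STATUS = TAG Add2

cycle 1: issue ADD r0<-Add1 // r0:Add1,r1:5,r2:9,r3:7
cycle 2: issue ADD r2<-Add2 // r0:Add1,r1:5,r2:Add2,r3:7
cycle 3: CDB Add1=15; issue MUL r1<-Mul1 // r0:15,r1:Mul1,r2:Add2,r3:7
cycle 4: CDB Add2=14; issue ADD r1<-Add1 // r0:15,r1:Add1,r2:14,r3:7
cycle 5: issue SUB r1<-Add2 // r0:15,r1:Add2,r2:14,r3:7
cycle 6: CDB Add1=30; issue ADD r1<-Add1 // r0:15,r1:Add1,r2:14,r3:7
cycle 7: CDB Add2=1; issue ADD r1<-Add2 // r0:15,r1:Add2,r2:14,r3:7
cycle 8: CDB Add1=14; issue ADD r0<-Add1 // r0:Add1,r1:Add2,r2:14,r3:7
cycle 9: CDB Add2=21; issue SUB r3<-Add2 // r0:Add1,r1:21,r2:14,r3:Add2
cycle 10: CDB Add1=29 // r0:29,r1:21,r2:14,r3:Add2
cycle 11: CDB Mul1=35 // r0:29,r1:21,r2:14,r3:Add2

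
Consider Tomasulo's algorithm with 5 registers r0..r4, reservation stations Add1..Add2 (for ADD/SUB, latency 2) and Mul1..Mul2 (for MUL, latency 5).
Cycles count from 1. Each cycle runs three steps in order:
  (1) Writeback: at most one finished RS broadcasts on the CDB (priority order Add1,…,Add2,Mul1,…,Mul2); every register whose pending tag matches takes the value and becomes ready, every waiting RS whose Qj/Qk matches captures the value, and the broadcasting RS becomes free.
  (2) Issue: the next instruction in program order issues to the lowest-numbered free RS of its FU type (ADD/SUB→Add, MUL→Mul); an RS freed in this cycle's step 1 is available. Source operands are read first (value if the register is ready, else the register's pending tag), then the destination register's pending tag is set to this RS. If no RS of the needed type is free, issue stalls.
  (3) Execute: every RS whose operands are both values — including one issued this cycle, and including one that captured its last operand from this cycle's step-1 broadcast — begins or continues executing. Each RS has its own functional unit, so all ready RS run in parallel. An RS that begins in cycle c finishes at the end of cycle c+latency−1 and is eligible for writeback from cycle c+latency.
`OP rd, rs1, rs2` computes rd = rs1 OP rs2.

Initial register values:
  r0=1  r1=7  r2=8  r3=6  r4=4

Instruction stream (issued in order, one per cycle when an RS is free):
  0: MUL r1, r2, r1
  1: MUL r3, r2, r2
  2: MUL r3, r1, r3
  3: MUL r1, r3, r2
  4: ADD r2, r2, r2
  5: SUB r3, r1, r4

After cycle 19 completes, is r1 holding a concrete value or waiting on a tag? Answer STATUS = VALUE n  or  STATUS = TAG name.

  c1: issue MUL r1<-Mul1  regs: r0:1,r1:Mul1,r2:8,r3:6,r4:4
  c2: issue MUL r3<-Mul2  regs: r0:1,r1:Mul1,r2:8,r3:Mul2,r4:4
  c3: stall  regs: r0:1,r1:Mul1,r2:8,r3:Mul2,r4:4
  c4: stall  regs: r0:1,r1:Mul1,r2:8,r3:Mul2,r4:4
  c5: stall  regs: r0:1,r1:Mul1,r2:8,r3:Mul2,r4:4
  c6: CDB Mul1=56; issue MUL r3<-Mul1  regs: r0:1,r1:56,r2:8,r3:Mul1,r4:4
  c7: CDB Mul2=64; issue MUL r1<-Mul2  regs: r0:1,r1:Mul2,r2:8,r3:Mul1,r4:4
  c8: issue ADD r2<-Add1  regs: r0:1,r1:Mul2,r2:Add1,r3:Mul1,r4:4
  c9: issue SUB r3<-Add2  regs: r0:1,r1:Mul2,r2:Add1,r3:Add2,r4:4
  c10: CDB Add1=16  regs: r0:1,r1:Mul2,r2:16,r3:Add2,r4:4
  c11: -  regs: r0:1,r1:Mul2,r2:16,r3:Add2,r4:4
  c12: CDB Mul1=3584  regs: r0:1,r1:Mul2,r2:16,r3:Add2,r4:4
  c13: -  regs: r0:1,r1:Mul2,r2:16,r3:Add2,r4:4
  c14: -  regs: r0:1,r1:Mul2,r2:16,r3:Add2,r4:4
  c15: -  regs: r0:1,r1:Mul2,r2:16,r3:Add2,r4:4
  c16: -  regs: r0:1,r1:Mul2,r2:16,r3:Add2,r4:4
  c17: CDB Mul2=28672  regs: r0:1,r1:28672,r2:16,r3:Add2,r4:4
  c18: -  regs: r0:1,r1:28672,r2:16,r3:Add2,r4:4
  c19: CDB Add2=28668  regs: r0:1,r1:28672,r2:16,r3:28668,r4:4

STATUS = VALUE 28672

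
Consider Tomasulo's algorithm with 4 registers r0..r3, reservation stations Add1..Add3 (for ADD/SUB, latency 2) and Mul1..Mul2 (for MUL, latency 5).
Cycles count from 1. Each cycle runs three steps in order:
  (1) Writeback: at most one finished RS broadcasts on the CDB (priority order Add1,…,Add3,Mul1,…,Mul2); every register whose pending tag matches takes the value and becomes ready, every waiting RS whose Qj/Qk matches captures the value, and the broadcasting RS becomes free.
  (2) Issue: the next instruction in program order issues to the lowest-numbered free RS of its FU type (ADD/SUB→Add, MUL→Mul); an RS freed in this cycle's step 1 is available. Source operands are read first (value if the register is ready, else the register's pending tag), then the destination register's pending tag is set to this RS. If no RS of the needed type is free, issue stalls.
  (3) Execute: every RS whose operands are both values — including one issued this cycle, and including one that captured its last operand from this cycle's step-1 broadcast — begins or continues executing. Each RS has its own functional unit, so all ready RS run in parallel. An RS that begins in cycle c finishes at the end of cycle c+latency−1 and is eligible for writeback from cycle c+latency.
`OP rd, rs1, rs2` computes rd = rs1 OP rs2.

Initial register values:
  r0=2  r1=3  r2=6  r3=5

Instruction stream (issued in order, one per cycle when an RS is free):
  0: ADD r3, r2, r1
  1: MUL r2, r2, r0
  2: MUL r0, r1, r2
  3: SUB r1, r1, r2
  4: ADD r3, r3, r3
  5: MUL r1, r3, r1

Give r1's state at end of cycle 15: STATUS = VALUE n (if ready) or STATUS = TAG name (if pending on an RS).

STATUS = VALUE -162

c1: issue ADD r3<-Add1 | r0:2,r1:3,r2:6,r3:Add1
c2: issue MUL r2<-Mul1 | r0:2,r1:3,r2:Mul1,r3:Add1
c3: CDB Add1=9; issue MUL r0<-Mul2 | r0:Mul2,r1:3,r2:Mul1,r3:9
c4: issue SUB r1<-Add1 | r0:Mul2,r1:Add1,r2:Mul1,r3:9
c5: issue ADD r3<-Add2 | r0:Mul2,r1:Add1,r2:Mul1,r3:Add2
c6: stall | r0:Mul2,r1:Add1,r2:Mul1,r3:Add2
c7: CDB Add2=18; stall | r0:Mul2,r1:Add1,r2:Mul1,r3:18
c8: CDB Mul1=12; issue MUL r1<-Mul1 | r0:Mul2,r1:Mul1,r2:12,r3:18
c9: - | r0:Mul2,r1:Mul1,r2:12,r3:18
c10: CDB Add1=-9 | r0:Mul2,r1:Mul1,r2:12,r3:18
c11: - | r0:Mul2,r1:Mul1,r2:12,r3:18
c12: - | r0:Mul2,r1:Mul1,r2:12,r3:18
c13: CDB Mul2=36 | r0:36,r1:Mul1,r2:12,r3:18
c14: - | r0:36,r1:Mul1,r2:12,r3:18
c15: CDB Mul1=-162 | r0:36,r1:-162,r2:12,r3:18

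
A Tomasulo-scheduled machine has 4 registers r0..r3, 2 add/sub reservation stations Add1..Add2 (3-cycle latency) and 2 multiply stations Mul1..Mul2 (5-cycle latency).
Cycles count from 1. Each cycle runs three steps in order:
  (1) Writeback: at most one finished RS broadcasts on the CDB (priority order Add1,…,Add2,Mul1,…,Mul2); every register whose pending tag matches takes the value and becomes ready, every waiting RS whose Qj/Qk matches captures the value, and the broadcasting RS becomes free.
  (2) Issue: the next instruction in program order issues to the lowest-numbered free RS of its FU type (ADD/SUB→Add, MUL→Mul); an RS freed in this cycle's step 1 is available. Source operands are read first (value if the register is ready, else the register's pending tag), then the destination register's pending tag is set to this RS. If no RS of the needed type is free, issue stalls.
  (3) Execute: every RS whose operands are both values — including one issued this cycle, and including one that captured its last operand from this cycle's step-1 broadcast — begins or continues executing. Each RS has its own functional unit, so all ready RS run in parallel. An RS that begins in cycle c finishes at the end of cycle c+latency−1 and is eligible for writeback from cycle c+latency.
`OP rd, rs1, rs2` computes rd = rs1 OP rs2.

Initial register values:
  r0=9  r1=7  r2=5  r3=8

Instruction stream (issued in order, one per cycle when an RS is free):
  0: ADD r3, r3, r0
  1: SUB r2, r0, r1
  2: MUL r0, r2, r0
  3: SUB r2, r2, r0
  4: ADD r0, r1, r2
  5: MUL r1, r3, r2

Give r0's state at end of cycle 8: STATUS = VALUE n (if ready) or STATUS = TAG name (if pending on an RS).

STATUS = TAG Add2

c1: issue ADD r3<-Add1 | r0:9,r1:7,r2:5,r3:Add1
c2: issue SUB r2<-Add2 | r0:9,r1:7,r2:Add2,r3:Add1
c3: issue MUL r0<-Mul1 | r0:Mul1,r1:7,r2:Add2,r3:Add1
c4: CDB Add1=17; issue SUB r2<-Add1 | r0:Mul1,r1:7,r2:Add1,r3:17
c5: CDB Add2=2; issue ADD r0<-Add2 | r0:Add2,r1:7,r2:Add1,r3:17
c6: issue MUL r1<-Mul2 | r0:Add2,r1:Mul2,r2:Add1,r3:17
c7: - | r0:Add2,r1:Mul2,r2:Add1,r3:17
c8: - | r0:Add2,r1:Mul2,r2:Add1,r3:17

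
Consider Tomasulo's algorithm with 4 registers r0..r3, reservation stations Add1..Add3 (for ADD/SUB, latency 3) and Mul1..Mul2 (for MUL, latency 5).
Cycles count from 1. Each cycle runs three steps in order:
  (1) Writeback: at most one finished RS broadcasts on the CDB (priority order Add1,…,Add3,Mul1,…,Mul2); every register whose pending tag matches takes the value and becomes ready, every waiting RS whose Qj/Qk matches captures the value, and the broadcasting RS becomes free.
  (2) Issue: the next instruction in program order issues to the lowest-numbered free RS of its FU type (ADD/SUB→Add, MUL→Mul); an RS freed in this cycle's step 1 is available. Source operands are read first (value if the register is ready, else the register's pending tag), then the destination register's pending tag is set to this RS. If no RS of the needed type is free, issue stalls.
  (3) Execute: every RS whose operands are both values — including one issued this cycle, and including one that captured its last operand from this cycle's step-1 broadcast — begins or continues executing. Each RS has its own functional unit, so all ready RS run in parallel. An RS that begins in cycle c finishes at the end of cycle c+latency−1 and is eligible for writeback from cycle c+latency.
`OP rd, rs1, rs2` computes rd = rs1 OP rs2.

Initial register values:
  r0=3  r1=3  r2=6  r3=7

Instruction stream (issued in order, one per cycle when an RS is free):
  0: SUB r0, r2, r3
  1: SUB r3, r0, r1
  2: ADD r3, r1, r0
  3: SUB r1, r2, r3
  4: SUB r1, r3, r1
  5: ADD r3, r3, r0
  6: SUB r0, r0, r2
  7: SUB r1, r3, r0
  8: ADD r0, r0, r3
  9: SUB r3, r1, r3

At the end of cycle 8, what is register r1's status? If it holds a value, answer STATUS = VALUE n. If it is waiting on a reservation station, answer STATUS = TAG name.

c1: issue SUB r0<-Add1 | r0:Add1,r1:3,r2:6,r3:7
c2: issue SUB r3<-Add2 | r0:Add1,r1:3,r2:6,r3:Add2
c3: issue ADD r3<-Add3 | r0:Add1,r1:3,r2:6,r3:Add3
c4: CDB Add1=-1; issue SUB r1<-Add1 | r0:-1,r1:Add1,r2:6,r3:Add3
c5: stall | r0:-1,r1:Add1,r2:6,r3:Add3
c6: stall | r0:-1,r1:Add1,r2:6,r3:Add3
c7: CDB Add2=-4; issue SUB r1<-Add2 | r0:-1,r1:Add2,r2:6,r3:Add3
c8: CDB Add3=2; issue ADD r3<-Add3 | r0:-1,r1:Add2,r2:6,r3:Add3

STATUS = TAG Add2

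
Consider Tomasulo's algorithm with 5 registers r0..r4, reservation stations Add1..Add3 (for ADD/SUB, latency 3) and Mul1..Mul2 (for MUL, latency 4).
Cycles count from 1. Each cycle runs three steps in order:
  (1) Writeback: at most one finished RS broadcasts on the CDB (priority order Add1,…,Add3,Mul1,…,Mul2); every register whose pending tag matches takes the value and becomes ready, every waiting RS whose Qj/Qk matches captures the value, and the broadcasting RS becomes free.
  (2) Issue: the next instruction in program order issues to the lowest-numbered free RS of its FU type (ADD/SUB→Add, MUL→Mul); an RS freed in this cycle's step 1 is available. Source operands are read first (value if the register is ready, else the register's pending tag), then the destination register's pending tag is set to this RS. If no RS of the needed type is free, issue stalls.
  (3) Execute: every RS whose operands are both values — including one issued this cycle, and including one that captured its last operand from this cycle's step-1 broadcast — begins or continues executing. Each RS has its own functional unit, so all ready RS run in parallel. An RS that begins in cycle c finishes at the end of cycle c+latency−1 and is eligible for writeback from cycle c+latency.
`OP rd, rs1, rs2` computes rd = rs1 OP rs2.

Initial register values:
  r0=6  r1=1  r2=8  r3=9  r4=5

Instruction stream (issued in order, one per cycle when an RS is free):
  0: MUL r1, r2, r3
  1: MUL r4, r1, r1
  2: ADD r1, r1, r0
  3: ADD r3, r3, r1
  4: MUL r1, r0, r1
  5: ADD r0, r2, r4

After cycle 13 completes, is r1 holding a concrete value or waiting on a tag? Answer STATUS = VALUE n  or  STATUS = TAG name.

STATUS = VALUE 468

cycle 1: issue MUL r1<-Mul1 // r0:6,r1:Mul1,r2:8,r3:9,r4:5
cycle 2: issue MUL r4<-Mul2 // r0:6,r1:Mul1,r2:8,r3:9,r4:Mul2
cycle 3: issue ADD r1<-Add1 // r0:6,r1:Add1,r2:8,r3:9,r4:Mul2
cycle 4: issue ADD r3<-Add2 // r0:6,r1:Add1,r2:8,r3:Add2,r4:Mul2
cycle 5: CDB Mul1=72; issue MUL r1<-Mul1 // r0:6,r1:Mul1,r2:8,r3:Add2,r4:Mul2
cycle 6: issue ADD r0<-Add3 // r0:Add3,r1:Mul1,r2:8,r3:Add2,r4:Mul2
cycle 7: - // r0:Add3,r1:Mul1,r2:8,r3:Add2,r4:Mul2
cycle 8: CDB Add1=78 // r0:Add3,r1:Mul1,r2:8,r3:Add2,r4:Mul2
cycle 9: CDB Mul2=5184 // r0:Add3,r1:Mul1,r2:8,r3:Add2,r4:5184
cycle 10: - // r0:Add3,r1:Mul1,r2:8,r3:Add2,r4:5184
cycle 11: CDB Add2=87 // r0:Add3,r1:Mul1,r2:8,r3:87,r4:5184
cycle 12: CDB Add3=5192 // r0:5192,r1:Mul1,r2:8,r3:87,r4:5184
cycle 13: CDB Mul1=468 // r0:5192,r1:468,r2:8,r3:87,r4:5184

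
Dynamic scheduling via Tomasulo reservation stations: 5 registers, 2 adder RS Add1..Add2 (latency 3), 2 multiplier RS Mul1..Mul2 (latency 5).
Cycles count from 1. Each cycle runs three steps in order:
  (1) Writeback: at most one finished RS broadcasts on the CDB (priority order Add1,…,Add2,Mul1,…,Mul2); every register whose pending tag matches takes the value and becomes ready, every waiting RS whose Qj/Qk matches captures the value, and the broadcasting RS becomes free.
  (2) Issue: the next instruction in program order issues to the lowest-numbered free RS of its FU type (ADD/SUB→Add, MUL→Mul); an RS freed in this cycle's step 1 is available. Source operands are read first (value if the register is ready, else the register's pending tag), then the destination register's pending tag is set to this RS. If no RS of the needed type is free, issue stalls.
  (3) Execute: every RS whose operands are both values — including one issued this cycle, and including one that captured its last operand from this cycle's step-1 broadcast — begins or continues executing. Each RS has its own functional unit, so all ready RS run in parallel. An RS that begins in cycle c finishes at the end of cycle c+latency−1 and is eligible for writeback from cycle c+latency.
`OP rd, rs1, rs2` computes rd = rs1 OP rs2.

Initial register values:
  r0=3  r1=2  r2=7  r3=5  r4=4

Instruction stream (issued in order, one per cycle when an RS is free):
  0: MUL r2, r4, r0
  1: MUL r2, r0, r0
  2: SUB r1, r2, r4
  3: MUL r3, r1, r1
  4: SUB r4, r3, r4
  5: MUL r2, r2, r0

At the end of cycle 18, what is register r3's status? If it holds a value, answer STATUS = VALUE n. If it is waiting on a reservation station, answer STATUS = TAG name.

c1: issue MUL r2<-Mul1 | r0:3,r1:2,r2:Mul1,r3:5,r4:4
c2: issue MUL r2<-Mul2 | r0:3,r1:2,r2:Mul2,r3:5,r4:4
c3: issue SUB r1<-Add1 | r0:3,r1:Add1,r2:Mul2,r3:5,r4:4
c4: stall | r0:3,r1:Add1,r2:Mul2,r3:5,r4:4
c5: stall | r0:3,r1:Add1,r2:Mul2,r3:5,r4:4
c6: CDB Mul1=12; issue MUL r3<-Mul1 | r0:3,r1:Add1,r2:Mul2,r3:Mul1,r4:4
c7: CDB Mul2=9; issue SUB r4<-Add2 | r0:3,r1:Add1,r2:9,r3:Mul1,r4:Add2
c8: issue MUL r2<-Mul2 | r0:3,r1:Add1,r2:Mul2,r3:Mul1,r4:Add2
c9: - | r0:3,r1:Add1,r2:Mul2,r3:Mul1,r4:Add2
c10: CDB Add1=5 | r0:3,r1:5,r2:Mul2,r3:Mul1,r4:Add2
c11: - | r0:3,r1:5,r2:Mul2,r3:Mul1,r4:Add2
c12: - | r0:3,r1:5,r2:Mul2,r3:Mul1,r4:Add2
c13: CDB Mul2=27 | r0:3,r1:5,r2:27,r3:Mul1,r4:Add2
c14: - | r0:3,r1:5,r2:27,r3:Mul1,r4:Add2
c15: CDB Mul1=25 | r0:3,r1:5,r2:27,r3:25,r4:Add2
c16: - | r0:3,r1:5,r2:27,r3:25,r4:Add2
c17: - | r0:3,r1:5,r2:27,r3:25,r4:Add2
c18: CDB Add2=21 | r0:3,r1:5,r2:27,r3:25,r4:21

STATUS = VALUE 25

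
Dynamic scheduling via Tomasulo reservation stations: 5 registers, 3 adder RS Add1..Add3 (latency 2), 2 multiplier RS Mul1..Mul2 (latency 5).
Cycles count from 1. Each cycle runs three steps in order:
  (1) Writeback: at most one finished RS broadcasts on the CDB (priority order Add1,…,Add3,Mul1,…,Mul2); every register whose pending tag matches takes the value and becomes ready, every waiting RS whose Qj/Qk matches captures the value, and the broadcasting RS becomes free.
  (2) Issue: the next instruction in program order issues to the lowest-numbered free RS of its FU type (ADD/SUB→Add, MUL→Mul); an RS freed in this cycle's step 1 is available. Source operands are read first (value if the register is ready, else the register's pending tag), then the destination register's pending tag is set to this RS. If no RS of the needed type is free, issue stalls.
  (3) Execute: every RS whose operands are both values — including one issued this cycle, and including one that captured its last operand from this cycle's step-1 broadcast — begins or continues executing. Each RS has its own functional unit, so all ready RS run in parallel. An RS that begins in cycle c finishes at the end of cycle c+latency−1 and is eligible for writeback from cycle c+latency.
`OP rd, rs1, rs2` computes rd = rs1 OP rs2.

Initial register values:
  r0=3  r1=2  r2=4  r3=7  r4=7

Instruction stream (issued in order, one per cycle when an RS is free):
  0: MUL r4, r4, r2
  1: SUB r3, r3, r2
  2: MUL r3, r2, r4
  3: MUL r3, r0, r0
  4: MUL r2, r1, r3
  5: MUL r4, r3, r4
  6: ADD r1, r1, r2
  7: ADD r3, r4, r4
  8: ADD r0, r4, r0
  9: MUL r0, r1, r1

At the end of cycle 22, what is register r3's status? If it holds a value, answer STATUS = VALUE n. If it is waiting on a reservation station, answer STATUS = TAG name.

STATUS = VALUE 504

cycle 1: issue MUL r4<-Mul1 // r0:3,r1:2,r2:4,r3:7,r4:Mul1
cycle 2: issue SUB r3<-Add1 // r0:3,r1:2,r2:4,r3:Add1,r4:Mul1
cycle 3: issue MUL r3<-Mul2 // r0:3,r1:2,r2:4,r3:Mul2,r4:Mul1
cycle 4: CDB Add1=3; stall // r0:3,r1:2,r2:4,r3:Mul2,r4:Mul1
cycle 5: stall // r0:3,r1:2,r2:4,r3:Mul2,r4:Mul1
cycle 6: CDB Mul1=28; issue MUL r3<-Mul1 // r0:3,r1:2,r2:4,r3:Mul1,r4:28
cycle 7: stall // r0:3,r1:2,r2:4,r3:Mul1,r4:28
cycle 8: stall // r0:3,r1:2,r2:4,r3:Mul1,r4:28
cycle 9: stall // r0:3,r1:2,r2:4,r3:Mul1,r4:28
cycle 10: stall // r0:3,r1:2,r2:4,r3:Mul1,r4:28
cycle 11: CDB Mul1=9; issue MUL r2<-Mul1 // r0:3,r1:2,r2:Mul1,r3:9,r4:28
cycle 12: CDB Mul2=112; issue MUL r4<-Mul2 // r0:3,r1:2,r2:Mul1,r3:9,r4:Mul2
cycle 13: issue ADD r1<-Add1 // r0:3,r1:Add1,r2:Mul1,r3:9,r4:Mul2
cycle 14: issue ADD r3<-Add2 // r0:3,r1:Add1,r2:Mul1,r3:Add2,r4:Mul2
cycle 15: issue ADD r0<-Add3 // r0:Add3,r1:Add1,r2:Mul1,r3:Add2,r4:Mul2
cycle 16: CDB Mul1=18; issue MUL r0<-Mul1 // r0:Mul1,r1:Add1,r2:18,r3:Add2,r4:Mul2
cycle 17: CDB Mul2=252 // r0:Mul1,r1:Add1,r2:18,r3:Add2,r4:252
cycle 18: CDB Add1=20 // r0:Mul1,r1:20,r2:18,r3:Add2,r4:252
cycle 19: CDB Add2=504 // r0:Mul1,r1:20,r2:18,r3:504,r4:252
cycle 20: CDB Add3=255 // r0:Mul1,r1:20,r2:18,r3:504,r4:252
cycle 21: - // r0:Mul1,r1:20,r2:18,r3:504,r4:252
cycle 22: - // r0:Mul1,r1:20,r2:18,r3:504,r4:252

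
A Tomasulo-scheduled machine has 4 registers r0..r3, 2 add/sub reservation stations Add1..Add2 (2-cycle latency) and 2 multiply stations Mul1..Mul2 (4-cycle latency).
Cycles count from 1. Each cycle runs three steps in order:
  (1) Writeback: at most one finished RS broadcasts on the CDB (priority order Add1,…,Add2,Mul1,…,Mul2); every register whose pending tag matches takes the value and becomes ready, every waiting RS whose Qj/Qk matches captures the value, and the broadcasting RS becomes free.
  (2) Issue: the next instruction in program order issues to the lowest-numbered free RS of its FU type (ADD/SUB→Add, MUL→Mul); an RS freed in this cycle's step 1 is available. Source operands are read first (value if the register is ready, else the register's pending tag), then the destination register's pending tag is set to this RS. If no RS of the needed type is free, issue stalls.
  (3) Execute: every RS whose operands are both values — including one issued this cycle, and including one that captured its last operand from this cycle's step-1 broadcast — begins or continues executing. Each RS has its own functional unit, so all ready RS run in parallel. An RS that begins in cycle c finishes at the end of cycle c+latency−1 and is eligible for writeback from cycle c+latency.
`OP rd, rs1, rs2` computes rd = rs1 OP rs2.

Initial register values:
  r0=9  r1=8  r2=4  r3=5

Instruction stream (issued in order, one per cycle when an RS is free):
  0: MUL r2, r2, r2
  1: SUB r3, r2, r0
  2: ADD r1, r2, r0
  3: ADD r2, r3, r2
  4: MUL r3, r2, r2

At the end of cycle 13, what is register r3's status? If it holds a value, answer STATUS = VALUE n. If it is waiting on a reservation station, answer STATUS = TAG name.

c1: issue MUL r2<-Mul1 | r0:9,r1:8,r2:Mul1,r3:5
c2: issue SUB r3<-Add1 | r0:9,r1:8,r2:Mul1,r3:Add1
c3: issue ADD r1<-Add2 | r0:9,r1:Add2,r2:Mul1,r3:Add1
c4: stall | r0:9,r1:Add2,r2:Mul1,r3:Add1
c5: CDB Mul1=16; stall | r0:9,r1:Add2,r2:16,r3:Add1
c6: stall | r0:9,r1:Add2,r2:16,r3:Add1
c7: CDB Add1=7; issue ADD r2<-Add1 | r0:9,r1:Add2,r2:Add1,r3:7
c8: CDB Add2=25; issue MUL r3<-Mul1 | r0:9,r1:25,r2:Add1,r3:Mul1
c9: CDB Add1=23 | r0:9,r1:25,r2:23,r3:Mul1
c10: - | r0:9,r1:25,r2:23,r3:Mul1
c11: - | r0:9,r1:25,r2:23,r3:Mul1
c12: - | r0:9,r1:25,r2:23,r3:Mul1
c13: CDB Mul1=529 | r0:9,r1:25,r2:23,r3:529

STATUS = VALUE 529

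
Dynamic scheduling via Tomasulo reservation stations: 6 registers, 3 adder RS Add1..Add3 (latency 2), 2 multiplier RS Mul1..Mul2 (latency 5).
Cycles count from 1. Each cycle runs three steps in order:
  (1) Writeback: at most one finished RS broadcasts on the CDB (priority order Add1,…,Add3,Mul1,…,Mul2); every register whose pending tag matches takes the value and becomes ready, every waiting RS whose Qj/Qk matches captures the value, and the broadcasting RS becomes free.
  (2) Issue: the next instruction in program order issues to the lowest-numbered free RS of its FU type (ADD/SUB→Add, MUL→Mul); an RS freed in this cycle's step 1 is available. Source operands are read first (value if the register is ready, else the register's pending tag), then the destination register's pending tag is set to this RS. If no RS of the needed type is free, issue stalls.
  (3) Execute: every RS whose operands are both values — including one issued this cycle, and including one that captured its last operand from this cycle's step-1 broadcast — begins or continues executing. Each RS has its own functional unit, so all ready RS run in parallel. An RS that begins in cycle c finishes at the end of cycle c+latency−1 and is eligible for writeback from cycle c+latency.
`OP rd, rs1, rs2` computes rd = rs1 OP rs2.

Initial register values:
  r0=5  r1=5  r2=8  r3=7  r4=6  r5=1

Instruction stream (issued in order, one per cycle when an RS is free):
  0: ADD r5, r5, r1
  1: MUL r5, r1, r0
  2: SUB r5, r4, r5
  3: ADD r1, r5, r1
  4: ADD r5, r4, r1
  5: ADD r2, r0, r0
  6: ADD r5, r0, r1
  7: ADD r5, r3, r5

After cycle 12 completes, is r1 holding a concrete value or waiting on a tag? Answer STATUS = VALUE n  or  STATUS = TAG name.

cycle 1: issue ADD r5<-Add1 // r0:5,r1:5,r2:8,r3:7,r4:6,r5:Add1
cycle 2: issue MUL r5<-Mul1 // r0:5,r1:5,r2:8,r3:7,r4:6,r5:Mul1
cycle 3: CDB Add1=6; issue SUB r5<-Add1 // r0:5,r1:5,r2:8,r3:7,r4:6,r5:Add1
cycle 4: issue ADD r1<-Add2 // r0:5,r1:Add2,r2:8,r3:7,r4:6,r5:Add1
cycle 5: issue ADD r5<-Add3 // r0:5,r1:Add2,r2:8,r3:7,r4:6,r5:Add3
cycle 6: stall // r0:5,r1:Add2,r2:8,r3:7,r4:6,r5:Add3
cycle 7: CDB Mul1=25; stall // r0:5,r1:Add2,r2:8,r3:7,r4:6,r5:Add3
cycle 8: stall // r0:5,r1:Add2,r2:8,r3:7,r4:6,r5:Add3
cycle 9: CDB Add1=-19; issue ADD r2<-Add1 // r0:5,r1:Add2,r2:Add1,r3:7,r4:6,r5:Add3
cycle 10: stall // r0:5,r1:Add2,r2:Add1,r3:7,r4:6,r5:Add3
cycle 11: CDB Add1=10; issue ADD r5<-Add1 // r0:5,r1:Add2,r2:10,r3:7,r4:6,r5:Add1
cycle 12: CDB Add2=-14; issue ADD r5<-Add2 // r0:5,r1:-14,r2:10,r3:7,r4:6,r5:Add2

STATUS = VALUE -14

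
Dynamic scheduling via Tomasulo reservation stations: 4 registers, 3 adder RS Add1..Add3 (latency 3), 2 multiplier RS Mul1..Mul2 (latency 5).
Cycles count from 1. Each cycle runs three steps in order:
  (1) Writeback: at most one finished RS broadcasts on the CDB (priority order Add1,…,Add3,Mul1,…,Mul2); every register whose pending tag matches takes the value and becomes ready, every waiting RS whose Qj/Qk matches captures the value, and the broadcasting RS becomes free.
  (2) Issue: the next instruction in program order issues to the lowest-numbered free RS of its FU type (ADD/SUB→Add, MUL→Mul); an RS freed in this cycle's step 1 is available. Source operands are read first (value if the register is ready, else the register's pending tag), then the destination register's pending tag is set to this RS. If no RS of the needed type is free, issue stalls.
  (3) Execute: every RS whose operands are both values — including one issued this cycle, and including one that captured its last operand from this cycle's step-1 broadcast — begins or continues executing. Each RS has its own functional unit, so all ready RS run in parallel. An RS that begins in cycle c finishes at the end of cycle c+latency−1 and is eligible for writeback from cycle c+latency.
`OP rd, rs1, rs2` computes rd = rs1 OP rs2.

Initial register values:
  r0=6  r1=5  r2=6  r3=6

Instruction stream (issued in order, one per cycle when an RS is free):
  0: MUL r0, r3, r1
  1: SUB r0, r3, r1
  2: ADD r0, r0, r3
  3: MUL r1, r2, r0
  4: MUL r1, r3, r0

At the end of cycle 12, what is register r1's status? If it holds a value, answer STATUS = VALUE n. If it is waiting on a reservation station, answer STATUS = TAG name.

cycle 1: issue MUL r0<-Mul1 // r0:Mul1,r1:5,r2:6,r3:6
cycle 2: issue SUB r0<-Add1 // r0:Add1,r1:5,r2:6,r3:6
cycle 3: issue ADD r0<-Add2 // r0:Add2,r1:5,r2:6,r3:6
cycle 4: issue MUL r1<-Mul2 // r0:Add2,r1:Mul2,r2:6,r3:6
cycle 5: CDB Add1=1; stall // r0:Add2,r1:Mul2,r2:6,r3:6
cycle 6: CDB Mul1=30; issue MUL r1<-Mul1 // r0:Add2,r1:Mul1,r2:6,r3:6
cycle 7: - // r0:Add2,r1:Mul1,r2:6,r3:6
cycle 8: CDB Add2=7 // r0:7,r1:Mul1,r2:6,r3:6
cycle 9: - // r0:7,r1:Mul1,r2:6,r3:6
cycle 10: - // r0:7,r1:Mul1,r2:6,r3:6
cycle 11: - // r0:7,r1:Mul1,r2:6,r3:6
cycle 12: - // r0:7,r1:Mul1,r2:6,r3:6

STATUS = TAG Mul1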